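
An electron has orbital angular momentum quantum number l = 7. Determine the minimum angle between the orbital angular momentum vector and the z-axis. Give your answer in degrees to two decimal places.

θ_min ≈ 20.70°

|L| = ℏ√(l(l+1)) = 2√14 ℏ.
The smallest angle corresponds to the largest L_z, i.e. m_l = l = 7, giving L_z = 7ℏ.
cos θ_min = 7/√56, so θ_min ≈ 20.70°.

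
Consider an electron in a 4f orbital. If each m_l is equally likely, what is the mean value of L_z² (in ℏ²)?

⟨L_z²⟩ = 4 ℏ²

For 4f, l = 3.
The allowed m_l values are -3, -2, -1, 0, 1, 2, 3.
⟨L_z²⟩ = ℏ²·l(l+1)/3 = 4ℏ².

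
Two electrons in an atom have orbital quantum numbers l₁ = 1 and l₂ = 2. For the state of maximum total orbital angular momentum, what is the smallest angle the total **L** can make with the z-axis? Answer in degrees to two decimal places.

θ_min ≈ 30.00°

Angular momentum addition gives L = |l₁ − l₂|, …, l₁ + l₂.
Allowed values: L = 1, 2, 3.
The maximum is L = 3, with |L_tot| = ℏ√(3·4) = 2√3 ℏ.
The minimum angle with z is arccos(3/√12) ≈ 30.00°.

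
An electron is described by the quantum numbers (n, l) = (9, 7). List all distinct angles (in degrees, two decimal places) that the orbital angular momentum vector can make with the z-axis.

|L| = ℏ√(l(l+1)) = 2√14 ℏ.
cos θ = m_l/√56 for each m_l ∈ {-7, -6, -5, -4, -3, -2, -1, 0, 1, 2, 3, 4, 5, 6, 7}.

θ ∈ {20.70°, 36.70°, 48.08°, 57.69°, 66.37°, 74.50°, 82.32°, 90.00°, 97.68°, 105.50°, 113.63°, 122.31°, 131.92°, 143.30°, 159.30°}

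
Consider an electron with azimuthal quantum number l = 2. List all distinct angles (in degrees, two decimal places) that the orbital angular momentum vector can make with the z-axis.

|L| = √(l(l+1)) ℏ = √6 ℏ.
cos θ = m_l/√6 for each m_l ∈ {-2, -1, 0, 1, 2}.

θ ∈ {35.26°, 65.91°, 90.00°, 114.09°, 144.74°}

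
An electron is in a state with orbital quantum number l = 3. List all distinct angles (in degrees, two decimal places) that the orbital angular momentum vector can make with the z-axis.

|L| = √(l(l+1)) ℏ = 2√3 ℏ.
cos θ = m_l/√12 for each m_l ∈ {-3, -2, -1, 0, 1, 2, 3}.

θ ∈ {30.00°, 54.74°, 73.22°, 90.00°, 106.78°, 125.26°, 150.00°}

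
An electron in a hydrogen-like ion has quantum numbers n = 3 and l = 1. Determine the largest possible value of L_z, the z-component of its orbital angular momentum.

L_z = m_l ℏ with m_l ∈ {−1, …, 1}; the maximum is m_l = 1.

L_z,max = 1ℏ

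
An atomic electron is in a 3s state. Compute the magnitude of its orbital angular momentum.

The 3s subshell has l = 0.
|L| = ℏ√(l(l+1)) = ℏ√0 = 0

|L| = 0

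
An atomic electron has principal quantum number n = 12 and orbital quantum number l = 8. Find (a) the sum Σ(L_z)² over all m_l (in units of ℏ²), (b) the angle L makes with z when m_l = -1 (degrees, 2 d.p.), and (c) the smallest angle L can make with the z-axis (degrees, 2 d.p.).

Σ(L_z)² = 408 ℏ²; θ(m_l=-1) ≈ 96.77°; θ_min ≈ 19.47°

Σ m_l² = 408, so Σ(L_z)² = 408 ℏ².
For m_l = -1: cos θ = -1/√72, θ ≈ 96.77°.
cos θ_min = 8/√72, so θ_min ≈ 19.47°.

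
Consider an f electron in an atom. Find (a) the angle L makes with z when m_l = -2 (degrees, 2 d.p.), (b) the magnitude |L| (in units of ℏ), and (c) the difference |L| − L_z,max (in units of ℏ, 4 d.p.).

θ(m_l=-2) ≈ 125.26°; |L| = 2√3 ℏ ≈ 3.464ℏ; |L|−L_z,max ≈ 0.4641ℏ

For an f orbital, l = 3.
For m_l = -2: cos θ = -2/√12, θ ≈ 125.26°.
|L| = ℏ√(3·4) = 2√3 ℏ ≈ 3.464ℏ.
|L| − L_z,max = (2√3 − 3)ℏ ≈ 0.4641ℏ.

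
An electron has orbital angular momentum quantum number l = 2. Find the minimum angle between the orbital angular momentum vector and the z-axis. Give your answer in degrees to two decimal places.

|L| = √(l(l+1)) ℏ = √6 ℏ.
The smallest angle corresponds to the largest L_z, i.e. m_l = l = 2, giving L_z = 2ℏ.
cos θ_min = 2/√6, so θ_min ≈ 35.26°.

θ_min ≈ 35.26°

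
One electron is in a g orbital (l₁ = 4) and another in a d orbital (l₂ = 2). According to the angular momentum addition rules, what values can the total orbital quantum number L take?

L = 2, 3, 4, 5, 6

Angular momentum addition gives L = |l₁ − l₂|, …, l₁ + l₂.
L ∈ {2, 3, 4, 5, 6}.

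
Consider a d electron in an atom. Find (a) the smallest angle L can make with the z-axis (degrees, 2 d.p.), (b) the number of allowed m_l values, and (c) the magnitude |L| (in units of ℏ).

For a d orbital, l = 2.
cos θ_min = 2/√6, so θ_min ≈ 35.26°.
There are 2l+1 = 5 values of m_l.
|L| = ℏ√(2·3) = √6 ℏ ≈ 2.449ℏ.

θ_min ≈ 35.26°; 5 values; |L| = √6 ℏ ≈ 2.449ℏ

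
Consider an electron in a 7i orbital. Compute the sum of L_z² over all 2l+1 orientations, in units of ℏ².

Σ(L_z)² = 182 ℏ²

7i means n = 7, l = 6.
The allowed m_l values are -6, -5, -4, -3, -2, -1, 0, 1, 2, 3, 4, 5, 6.
Σ m_l² = l(l+1)(2l+1)/3 = 6·7·13/3 = 182.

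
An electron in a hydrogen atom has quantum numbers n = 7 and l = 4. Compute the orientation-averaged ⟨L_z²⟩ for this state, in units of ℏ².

⟨L_z²⟩ = 6.667 ℏ²

The allowed m_l values are -4, -3, -2, -1, 0, 1, 2, 3, 4.
⟨L_z²⟩ = ℏ²·(Σ m_l²)/(2l+1) = ℏ²·60/9 = 6.667ℏ².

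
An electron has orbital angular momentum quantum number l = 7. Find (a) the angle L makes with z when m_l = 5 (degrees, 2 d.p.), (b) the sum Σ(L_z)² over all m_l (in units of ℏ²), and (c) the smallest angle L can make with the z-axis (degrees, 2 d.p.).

For m_l = 5: cos θ = 5/√56, θ ≈ 48.08°.
Σ m_l² = 280, so Σ(L_z)² = 280 ℏ².
cos θ_min = 7/√56, so θ_min ≈ 20.70°.

θ(m_l=5) ≈ 48.08°; Σ(L_z)² = 280 ℏ²; θ_min ≈ 20.70°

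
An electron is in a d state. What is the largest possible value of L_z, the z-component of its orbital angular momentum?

For a d orbital, l = 2.
L_z = m_l ℏ with m_l ∈ {−2, …, 2}; the maximum is m_l = 2.

L_z,max = 2ℏ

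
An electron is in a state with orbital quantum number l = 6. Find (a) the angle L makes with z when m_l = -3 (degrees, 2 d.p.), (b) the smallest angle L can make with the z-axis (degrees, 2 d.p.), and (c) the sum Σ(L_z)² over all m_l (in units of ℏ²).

θ(m_l=-3) ≈ 117.58°; θ_min ≈ 22.21°; Σ(L_z)² = 182 ℏ²

For m_l = -3: cos θ = -3/√42, θ ≈ 117.58°.
cos θ_min = 6/√42, so θ_min ≈ 22.21°.
Σ m_l² = 182, so Σ(L_z)² = 182 ℏ².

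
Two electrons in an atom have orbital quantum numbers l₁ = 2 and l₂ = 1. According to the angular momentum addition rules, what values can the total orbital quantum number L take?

L runs from |2 − 1| = 1 to 2 + 1 = 3.
L ∈ {1, 2, 3}.

L = 1, 2, 3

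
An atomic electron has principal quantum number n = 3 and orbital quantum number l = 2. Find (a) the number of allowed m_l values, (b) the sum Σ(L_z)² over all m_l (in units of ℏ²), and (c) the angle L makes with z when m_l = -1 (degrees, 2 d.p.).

5 values; Σ(L_z)² = 10 ℏ²; θ(m_l=-1) ≈ 114.09°

There are 2l+1 = 5 values of m_l.
Σ m_l² = 10, so Σ(L_z)² = 10 ℏ².
For m_l = -1: cos θ = -1/√6, θ ≈ 114.09°.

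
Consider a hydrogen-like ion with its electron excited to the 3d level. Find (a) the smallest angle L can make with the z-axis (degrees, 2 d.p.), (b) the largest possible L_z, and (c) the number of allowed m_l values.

The 3d level has l = 2.
cos θ_min = 2/√6, so θ_min ≈ 35.26°.
L_z,max = lℏ = 2ℏ.
There are 2l+1 = 5 values of m_l.

θ_min ≈ 35.26°; L_z,max = 2ℏ; 5 values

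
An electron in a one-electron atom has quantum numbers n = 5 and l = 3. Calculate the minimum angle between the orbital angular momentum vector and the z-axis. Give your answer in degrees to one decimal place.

|L|² = l(l+1)ℏ² = 12ℏ², so |L| = 2√3 ℏ.
The smallest angle corresponds to the largest L_z, i.e. m_l = l = 3, giving L_z = 3ℏ.
cos θ_min = 3/√12, so θ_min ≈ 30.0°.

θ_min ≈ 30.0°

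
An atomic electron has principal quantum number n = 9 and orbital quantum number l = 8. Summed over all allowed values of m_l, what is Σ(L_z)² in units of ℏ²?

m_l ∈ {-8, -7, -6, -5, -4, -3, -2, -1, 0, 1, 2, 3, 4, 5, 6, 7, 8}.
Σ m_l² = 2·(1 + 4 + 9 + 16 + 25 + 36 + 49 + 64) = 408.

Σ(L_z)² = 408 ℏ²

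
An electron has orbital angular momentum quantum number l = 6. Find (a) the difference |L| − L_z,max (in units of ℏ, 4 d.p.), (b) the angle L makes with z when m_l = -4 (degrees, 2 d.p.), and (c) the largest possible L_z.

|L| − L_z,max = (√42 − 6)ℏ ≈ 0.4807ℏ.
For m_l = -4: cos θ = -4/√42, θ ≈ 128.11°.
L_z,max = lℏ = 6ℏ.

|L|−L_z,max ≈ 0.4807ℏ; θ(m_l=-4) ≈ 128.11°; L_z,max = 6ℏ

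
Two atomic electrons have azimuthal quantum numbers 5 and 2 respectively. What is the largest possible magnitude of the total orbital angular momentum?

The total orbital quantum number L ranges from |l₁ − l₂| to l₁ + l₂ in integer steps.
L ∈ {3, 4, 5, 6, 7}.
The largest magnitude corresponds to L = 7: |L_tot| = ℏ√(7·8) = 2√14 ℏ.

|L_tot|_max = 2√14 ℏ ≈ 7.483ℏ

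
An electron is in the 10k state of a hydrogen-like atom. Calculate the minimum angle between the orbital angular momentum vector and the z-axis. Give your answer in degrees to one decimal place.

10k means n = 10, l = 7.
|L|² = l(l+1)ℏ² = 56ℏ², so |L| = 2√14 ℏ.
The smallest angle corresponds to the largest L_z, i.e. m_l = l = 7, giving L_z = 7ℏ.
cos θ_min = 7/√56, so θ_min ≈ 20.7°.

θ_min ≈ 20.7°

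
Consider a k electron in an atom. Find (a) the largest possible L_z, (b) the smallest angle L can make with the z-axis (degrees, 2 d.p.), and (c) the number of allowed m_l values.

For a k orbital, l = 7.
L_z,max = lℏ = 7ℏ.
cos θ_min = 7/√56, so θ_min ≈ 20.70°.
There are 2l+1 = 15 values of m_l.

L_z,max = 7ℏ; θ_min ≈ 20.70°; 15 values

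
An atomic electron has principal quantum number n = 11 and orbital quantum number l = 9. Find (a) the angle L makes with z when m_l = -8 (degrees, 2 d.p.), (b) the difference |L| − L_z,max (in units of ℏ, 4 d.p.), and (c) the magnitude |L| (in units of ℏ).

θ(m_l=-8) ≈ 147.49°; |L|−L_z,max ≈ 0.4868ℏ; |L| = 3√10 ℏ ≈ 9.487ℏ

For m_l = -8: cos θ = -8/√90, θ ≈ 147.49°.
|L| − L_z,max = (3√10 − 9)ℏ ≈ 0.4868ℏ.
|L| = ℏ√(9·10) = 3√10 ℏ ≈ 9.487ℏ.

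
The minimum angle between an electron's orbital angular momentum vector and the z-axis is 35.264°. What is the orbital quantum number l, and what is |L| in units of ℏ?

cos θ_min = l/√(l(l+1)) = √(l/(l+1)), so l/(l+1) = cos²(35.264°) = 0.6667.
l = cos²θ/sin²θ ≈ 2.
Then |L| = ℏ√(2·3) = √6 ℏ.

l = 2, |L| = √6 ℏ ≈ 2.449ℏ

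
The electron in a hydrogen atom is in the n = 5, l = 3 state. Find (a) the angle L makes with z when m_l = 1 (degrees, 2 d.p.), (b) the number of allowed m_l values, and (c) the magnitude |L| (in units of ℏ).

θ(m_l=1) ≈ 73.22°; 7 values; |L| = 2√3 ℏ ≈ 3.464ℏ

For m_l = 1: cos θ = 1/√12, θ ≈ 73.22°.
There are 2l+1 = 7 values of m_l.
|L| = ℏ√(3·4) = 2√3 ℏ ≈ 3.464ℏ.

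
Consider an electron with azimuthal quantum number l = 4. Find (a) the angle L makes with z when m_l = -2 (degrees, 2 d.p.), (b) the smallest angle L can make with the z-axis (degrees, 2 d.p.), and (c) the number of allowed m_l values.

For m_l = -2: cos θ = -2/√20, θ ≈ 116.57°.
cos θ_min = 4/√20, so θ_min ≈ 26.57°.
There are 2l+1 = 9 values of m_l.

θ(m_l=-2) ≈ 116.57°; θ_min ≈ 26.57°; 9 values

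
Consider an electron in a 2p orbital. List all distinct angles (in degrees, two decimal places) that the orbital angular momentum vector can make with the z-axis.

2p means n = 2, l = 1.
|L| = ℏ√(l(l+1)) = √2 ℏ.
cos θ = m_l/√2 for each m_l ∈ {-1, 0, 1}.

θ ∈ {45.00°, 90.00°, 135.00°}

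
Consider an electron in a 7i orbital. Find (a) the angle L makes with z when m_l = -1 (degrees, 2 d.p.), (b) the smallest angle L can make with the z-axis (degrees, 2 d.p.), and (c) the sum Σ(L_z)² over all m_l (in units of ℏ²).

θ(m_l=-1) ≈ 98.88°; θ_min ≈ 22.21°; Σ(L_z)² = 182 ℏ²

7i means n = 7, l = 6.
For m_l = -1: cos θ = -1/√42, θ ≈ 98.88°.
cos θ_min = 6/√42, so θ_min ≈ 22.21°.
Σ m_l² = 182, so Σ(L_z)² = 182 ℏ².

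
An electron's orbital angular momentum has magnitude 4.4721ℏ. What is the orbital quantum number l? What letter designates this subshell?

l = 4 (g orbital)

(|L|/ℏ)² = l(l+1) = 20.
Solving: l = 4.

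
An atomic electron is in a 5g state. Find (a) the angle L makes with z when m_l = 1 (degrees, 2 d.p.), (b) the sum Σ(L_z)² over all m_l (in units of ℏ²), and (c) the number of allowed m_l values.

For 5g, l = 4.
For m_l = 1: cos θ = 1/√20, θ ≈ 77.08°.
Σ m_l² = 60, so Σ(L_z)² = 60 ℏ².
There are 2l+1 = 9 values of m_l.

θ(m_l=1) ≈ 77.08°; Σ(L_z)² = 60 ℏ²; 9 values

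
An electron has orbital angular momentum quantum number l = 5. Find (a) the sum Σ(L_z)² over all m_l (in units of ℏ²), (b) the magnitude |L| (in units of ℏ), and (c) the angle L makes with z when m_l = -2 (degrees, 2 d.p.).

Σ(L_z)² = 110 ℏ²; |L| = √30 ℏ ≈ 5.477ℏ; θ(m_l=-2) ≈ 111.42°

Σ m_l² = 110, so Σ(L_z)² = 110 ℏ².
|L| = ℏ√(5·6) = √30 ℏ ≈ 5.477ℏ.
For m_l = -2: cos θ = -2/√30, θ ≈ 111.42°.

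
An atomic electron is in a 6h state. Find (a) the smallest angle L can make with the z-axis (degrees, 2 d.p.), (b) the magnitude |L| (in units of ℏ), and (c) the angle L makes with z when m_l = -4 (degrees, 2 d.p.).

For 6h, l = 5.
cos θ_min = 5/√30, so θ_min ≈ 24.09°.
|L| = ℏ√(5·6) = √30 ℏ ≈ 5.477ℏ.
For m_l = -4: cos θ = -4/√30, θ ≈ 136.91°.

θ_min ≈ 24.09°; |L| = √30 ℏ ≈ 5.477ℏ; θ(m_l=-4) ≈ 136.91°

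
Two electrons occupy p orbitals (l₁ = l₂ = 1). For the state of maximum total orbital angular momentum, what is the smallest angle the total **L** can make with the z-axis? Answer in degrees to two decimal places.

By the triangle rule, |l₁ − l₂| ≤ L ≤ l₁ + l₂.
Allowed values: L = 0, 1, 2.
The maximum is L = 2, with |L_tot| = ℏ√(2·3) = √6 ℏ.
The minimum angle with z is arccos(2/√6) ≈ 35.26°.

θ_min ≈ 35.26°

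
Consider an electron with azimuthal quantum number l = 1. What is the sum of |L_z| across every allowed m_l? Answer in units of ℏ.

m_l ∈ {-1, 0, 1}.
Σ|m_l| = l(l+1) = 2.

Σ|L_z| = 2 ℏ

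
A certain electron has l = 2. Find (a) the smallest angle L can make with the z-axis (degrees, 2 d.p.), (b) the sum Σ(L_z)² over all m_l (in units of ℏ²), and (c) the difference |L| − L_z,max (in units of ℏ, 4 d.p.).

cos θ_min = 2/√6, so θ_min ≈ 35.26°.
Σ m_l² = 10, so Σ(L_z)² = 10 ℏ².
|L| − L_z,max = (√6 − 2)ℏ ≈ 0.4495ℏ.

θ_min ≈ 35.26°; Σ(L_z)² = 10 ℏ²; |L|−L_z,max ≈ 0.4495ℏ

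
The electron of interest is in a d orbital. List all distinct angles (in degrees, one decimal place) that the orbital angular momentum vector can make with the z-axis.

θ ∈ {35.3°, 65.9°, 90.0°, 114.1°, 144.7°}

A d state has l = 2.
|L| = √(l(l+1)) ℏ = √6 ℏ.
cos θ = m_l/√6 for each m_l ∈ {-2, -1, 0, 1, 2}.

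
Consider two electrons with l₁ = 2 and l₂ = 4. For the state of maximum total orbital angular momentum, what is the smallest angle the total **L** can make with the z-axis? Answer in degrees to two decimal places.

Angular momentum addition gives L = |l₁ − l₂|, …, l₁ + l₂.
L ∈ {2, 3, 4, 5, 6}.
The maximum is L = 6, with |L_tot| = ℏ√(6·7) = √42 ℏ.
The minimum angle with z is arccos(6/√42) ≈ 22.21°.

θ_min ≈ 22.21°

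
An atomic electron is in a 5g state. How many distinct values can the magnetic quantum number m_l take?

5g means n = 5, l = 4.
The number of m_l values is 2l + 1 = 2·4 + 1 = 9.

9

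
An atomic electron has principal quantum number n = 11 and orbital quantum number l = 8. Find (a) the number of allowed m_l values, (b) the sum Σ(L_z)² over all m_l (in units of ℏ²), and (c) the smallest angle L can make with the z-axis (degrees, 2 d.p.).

17 values; Σ(L_z)² = 408 ℏ²; θ_min ≈ 19.47°

There are 2l+1 = 17 values of m_l.
Σ m_l² = 408, so Σ(L_z)² = 408 ℏ².
cos θ_min = 8/√72, so θ_min ≈ 19.47°.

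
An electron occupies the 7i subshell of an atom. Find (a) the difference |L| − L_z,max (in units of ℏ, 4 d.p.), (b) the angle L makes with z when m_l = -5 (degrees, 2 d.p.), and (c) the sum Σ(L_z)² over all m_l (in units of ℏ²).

For 7i, l = 6.
|L| − L_z,max = (√42 − 6)ℏ ≈ 0.4807ℏ.
For m_l = -5: cos θ = -5/√42, θ ≈ 140.49°.
Σ m_l² = 182, so Σ(L_z)² = 182 ℏ².

|L|−L_z,max ≈ 0.4807ℏ; θ(m_l=-5) ≈ 140.49°; Σ(L_z)² = 182 ℏ²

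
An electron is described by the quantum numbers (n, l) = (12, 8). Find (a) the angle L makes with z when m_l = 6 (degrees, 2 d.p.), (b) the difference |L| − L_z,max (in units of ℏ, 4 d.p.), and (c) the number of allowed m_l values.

θ(m_l=6) ≈ 45.00°; |L|−L_z,max ≈ 0.4853ℏ; 17 values

For m_l = 6: cos θ = 6/√72, θ ≈ 45.00°.
|L| − L_z,max = (6√2 − 8)ℏ ≈ 0.4853ℏ.
There are 2l+1 = 17 values of m_l.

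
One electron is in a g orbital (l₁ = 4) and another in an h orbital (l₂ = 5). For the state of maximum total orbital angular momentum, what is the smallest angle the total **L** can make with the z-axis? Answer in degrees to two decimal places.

L runs from |4 − 5| = 1 to 4 + 5 = 9.
Allowed values: L = 1, 2, 3, 4, 5, 6, 7, 8, 9.
The maximum is L = 9, with |L_tot| = ℏ√(9·10) = 3√10 ℏ.
The minimum angle with z is arccos(9/√90) ≈ 18.43°.

θ_min ≈ 18.43°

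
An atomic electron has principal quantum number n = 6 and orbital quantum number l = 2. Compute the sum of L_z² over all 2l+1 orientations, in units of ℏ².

Σ(L_z)² = 10 ℏ²

m_l ∈ {-2, -1, 0, 1, 2}.
Σ m_l² = 2·(1 + 4) = 10.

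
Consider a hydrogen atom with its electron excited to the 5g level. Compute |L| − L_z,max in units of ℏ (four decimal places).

The 5g level has l = 4.
|L| = 2√5 ℏ ≈ 4.4721ℏ, while L_z,max = lℏ = 4ℏ.
The difference is (2√5 − 4)ℏ ≈ 0.4721ℏ.

|L| − L_z,max ≈ 0.4721ℏ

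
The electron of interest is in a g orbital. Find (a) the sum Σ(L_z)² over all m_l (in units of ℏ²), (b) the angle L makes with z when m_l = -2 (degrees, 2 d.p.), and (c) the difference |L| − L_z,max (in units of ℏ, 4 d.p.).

The letter g corresponds to l = 4.
Σ m_l² = 60, so Σ(L_z)² = 60 ℏ².
For m_l = -2: cos θ = -2/√20, θ ≈ 116.57°.
|L| − L_z,max = (2√5 − 4)ℏ ≈ 0.4721ℏ.

Σ(L_z)² = 60 ℏ²; θ(m_l=-2) ≈ 116.57°; |L|−L_z,max ≈ 0.4721ℏ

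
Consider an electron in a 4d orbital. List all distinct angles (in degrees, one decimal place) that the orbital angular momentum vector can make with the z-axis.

θ ∈ {35.3°, 65.9°, 90.0°, 114.1°, 144.7°}

For 4d, l = 2.
|L|² = l(l+1)ℏ² = 6ℏ², so |L| = √6 ℏ.
cos θ = m_l/√6 for each m_l ∈ {-2, -1, 0, 1, 2}.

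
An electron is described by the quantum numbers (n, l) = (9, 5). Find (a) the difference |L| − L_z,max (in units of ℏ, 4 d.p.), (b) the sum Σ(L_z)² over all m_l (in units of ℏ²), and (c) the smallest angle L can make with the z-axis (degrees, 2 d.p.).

|L|−L_z,max ≈ 0.4772ℏ; Σ(L_z)² = 110 ℏ²; θ_min ≈ 24.09°

|L| − L_z,max = (√30 − 5)ℏ ≈ 0.4772ℏ.
Σ m_l² = 110, so Σ(L_z)² = 110 ℏ².
cos θ_min = 5/√30, so θ_min ≈ 24.09°.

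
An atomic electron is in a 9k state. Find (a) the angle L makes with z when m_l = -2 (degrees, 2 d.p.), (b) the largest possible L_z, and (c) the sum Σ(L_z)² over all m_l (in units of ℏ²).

θ(m_l=-2) ≈ 105.50°; L_z,max = 7ℏ; Σ(L_z)² = 280 ℏ²

9k means n = 9, l = 7.
For m_l = -2: cos θ = -2/√56, θ ≈ 105.50°.
L_z,max = lℏ = 7ℏ.
Σ m_l² = 280, so Σ(L_z)² = 280 ℏ².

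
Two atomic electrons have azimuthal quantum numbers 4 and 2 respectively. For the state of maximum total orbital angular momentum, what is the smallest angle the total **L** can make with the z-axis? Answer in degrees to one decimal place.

θ_min ≈ 22.2°

By the triangle rule, |l₁ − l₂| ≤ L ≤ l₁ + l₂.
L ∈ {2, 3, 4, 5, 6}.
The maximum is L = 6, with |L_tot| = ℏ√(6·7) = √42 ℏ.
The minimum angle with z is arccos(6/√42) ≈ 22.2°.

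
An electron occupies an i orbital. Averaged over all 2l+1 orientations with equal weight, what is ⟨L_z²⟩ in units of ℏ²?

The letter i corresponds to l = 6.
The allowed m_l values are -6, -5, -4, -3, -2, -1, 0, 1, 2, 3, 4, 5, 6.
Average of L_z² over 13 states: 182/13 ℏ² = 14 ℏ².

⟨L_z²⟩ = 14 ℏ²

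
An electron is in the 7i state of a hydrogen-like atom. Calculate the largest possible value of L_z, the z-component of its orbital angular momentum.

7i means n = 7, l = 6.
L_z = m_l ℏ with m_l ∈ {−6, …, 6}; the maximum is m_l = 6.

L_z,max = 6ℏ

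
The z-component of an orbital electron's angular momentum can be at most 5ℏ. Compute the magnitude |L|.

The maximum L_z equals lℏ, giving l = 5.
Then |L| = ℏ√(5·6) = √30 ℏ.

|L| = √30 ℏ ≈ 5.477ℏ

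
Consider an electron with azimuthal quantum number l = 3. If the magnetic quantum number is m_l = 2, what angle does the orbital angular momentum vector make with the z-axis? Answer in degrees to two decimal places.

|L| = √(l(l+1)) ℏ = 2√3 ℏ.
L_z = m_l ℏ = 2ℏ.
cos θ = L_z/|L| = 2/√12, so θ ≈ 54.74°.

θ ≈ 54.74°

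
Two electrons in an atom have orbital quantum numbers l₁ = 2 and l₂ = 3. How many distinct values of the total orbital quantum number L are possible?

L runs from |2 − 3| = 1 to 2 + 3 = 5.
Allowed values: L = 1, 2, 3, 4, 5.
That is 5 values.

5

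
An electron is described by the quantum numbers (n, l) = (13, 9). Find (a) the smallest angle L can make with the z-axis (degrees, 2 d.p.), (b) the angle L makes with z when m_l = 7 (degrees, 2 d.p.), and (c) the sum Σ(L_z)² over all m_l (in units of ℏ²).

θ_min ≈ 18.43°; θ(m_l=7) ≈ 42.45°; Σ(L_z)² = 570 ℏ²

cos θ_min = 9/√90, so θ_min ≈ 18.43°.
For m_l = 7: cos θ = 7/√90, θ ≈ 42.45°.
Σ m_l² = 570, so Σ(L_z)² = 570 ℏ².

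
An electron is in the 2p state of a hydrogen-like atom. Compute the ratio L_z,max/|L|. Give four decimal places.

For 2p, l = 1.
|L| = √2 ℏ ≈ 1.4142ℏ, while L_z,max = lℏ = 1ℏ.
L_z,max/|L| = 1/√2 = 0.7071.

L_z,max/|L| = 0.7071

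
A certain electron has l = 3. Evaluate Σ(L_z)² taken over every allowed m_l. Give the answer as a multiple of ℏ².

m_l runs from −3 to 3, i.e. {-3, -2, -1, 0, 1, 2, 3}.
Σ m_l² = 2·(1 + 4 + 9) = 28.

Σ(L_z)² = 28 ℏ²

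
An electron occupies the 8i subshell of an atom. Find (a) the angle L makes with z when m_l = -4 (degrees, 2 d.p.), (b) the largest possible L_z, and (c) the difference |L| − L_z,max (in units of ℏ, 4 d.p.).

θ(m_l=-4) ≈ 128.11°; L_z,max = 6ℏ; |L|−L_z,max ≈ 0.4807ℏ

8i means n = 8, l = 6.
For m_l = -4: cos θ = -4/√42, θ ≈ 128.11°.
L_z,max = lℏ = 6ℏ.
|L| − L_z,max = (√42 − 6)ℏ ≈ 0.4807ℏ.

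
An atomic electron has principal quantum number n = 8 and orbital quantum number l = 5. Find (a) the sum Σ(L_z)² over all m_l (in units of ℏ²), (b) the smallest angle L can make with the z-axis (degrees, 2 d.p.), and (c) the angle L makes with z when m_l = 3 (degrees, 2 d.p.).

Σ(L_z)² = 110 ℏ²; θ_min ≈ 24.09°; θ(m_l=3) ≈ 56.79°

Σ m_l² = 110, so Σ(L_z)² = 110 ℏ².
cos θ_min = 5/√30, so θ_min ≈ 24.09°.
For m_l = 3: cos θ = 3/√30, θ ≈ 56.79°.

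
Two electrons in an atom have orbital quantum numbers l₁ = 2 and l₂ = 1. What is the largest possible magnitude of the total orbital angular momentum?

|L_tot|_max = 2√3 ℏ ≈ 3.464ℏ

By the triangle rule, |l₁ − l₂| ≤ L ≤ l₁ + l₂.
So L can be 1, 2, 3.
The largest magnitude corresponds to L = 3: |L_tot| = ℏ√(3·4) = 2√3 ℏ.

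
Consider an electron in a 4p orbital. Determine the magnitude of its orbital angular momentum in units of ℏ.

|L| = √2 ℏ ≈ 1.414ℏ

For 4p, l = 1.
|L| = ℏ√(l(l+1)) = ℏ√(1·2) = √2 ℏ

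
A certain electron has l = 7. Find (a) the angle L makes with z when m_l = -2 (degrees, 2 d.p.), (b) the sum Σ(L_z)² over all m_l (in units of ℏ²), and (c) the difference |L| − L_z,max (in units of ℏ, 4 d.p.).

For m_l = -2: cos θ = -2/√56, θ ≈ 105.50°.
Σ m_l² = 280, so Σ(L_z)² = 280 ℏ².
|L| − L_z,max = (2√14 − 7)ℏ ≈ 0.4833ℏ.

θ(m_l=-2) ≈ 105.50°; Σ(L_z)² = 280 ℏ²; |L|−L_z,max ≈ 0.4833ℏ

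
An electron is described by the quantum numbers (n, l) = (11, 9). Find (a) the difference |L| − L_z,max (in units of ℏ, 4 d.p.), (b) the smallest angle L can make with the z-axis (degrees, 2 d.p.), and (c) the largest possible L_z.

|L|−L_z,max ≈ 0.4868ℏ; θ_min ≈ 18.43°; L_z,max = 9ℏ

|L| − L_z,max = (3√10 − 9)ℏ ≈ 0.4868ℏ.
cos θ_min = 9/√90, so θ_min ≈ 18.43°.
L_z,max = lℏ = 9ℏ.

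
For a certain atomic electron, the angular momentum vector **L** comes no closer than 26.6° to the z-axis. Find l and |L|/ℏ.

At minimum angle, m_l = l, so cos θ = l/√(l(l+1)); cos²θ = l/(l+1) = 0.7995.
l = cos²θ/sin²θ ≈ 4.
Then |L| = ℏ√(4·5) = 2√5 ℏ.

l = 4, |L| = 2√5 ℏ ≈ 4.472ℏ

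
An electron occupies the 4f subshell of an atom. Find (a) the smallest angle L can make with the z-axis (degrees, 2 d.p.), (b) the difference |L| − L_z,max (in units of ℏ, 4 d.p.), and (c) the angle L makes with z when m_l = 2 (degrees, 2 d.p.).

The 4f subshell has l = 3.
cos θ_min = 3/√12, so θ_min ≈ 30.00°.
|L| − L_z,max = (2√3 − 3)ℏ ≈ 0.4641ℏ.
For m_l = 2: cos θ = 2/√12, θ ≈ 54.74°.

θ_min ≈ 30.00°; |L|−L_z,max ≈ 0.4641ℏ; θ(m_l=2) ≈ 54.74°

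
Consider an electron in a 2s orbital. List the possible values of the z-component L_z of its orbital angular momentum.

L_z ∈ {0}

The 2s subshell has l = 0.
L_z = m_l ℏ with m_l ranging from −l to +l in integer steps.
For l = 0: m_l ∈ {0}.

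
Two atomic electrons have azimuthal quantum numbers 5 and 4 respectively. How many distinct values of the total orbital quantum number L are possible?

9

The total orbital quantum number L ranges from |l₁ − l₂| to l₁ + l₂ in integer steps.
So L can be 1, 2, 3, 4, 5, 6, 7, 8, 9.
That is 9 values.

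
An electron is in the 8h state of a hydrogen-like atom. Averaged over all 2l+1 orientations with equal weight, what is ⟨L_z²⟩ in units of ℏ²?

The 8h subshell has l = 5.
The allowed m_l values are -5, -4, -3, -2, -1, 0, 1, 2, 3, 4, 5.
⟨L_z²⟩ = ℏ²·l(l+1)/3 = 10ℏ².

⟨L_z²⟩ = 10 ℏ²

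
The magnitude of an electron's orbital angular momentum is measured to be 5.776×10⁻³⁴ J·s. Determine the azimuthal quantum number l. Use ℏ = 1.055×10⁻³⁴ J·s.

l = 5

Dividing by ℏ: |L|/ℏ ≈ 5.475.
(|L|/ℏ)² = l(l+1) ≈ 29.97 ⇒ l = 5.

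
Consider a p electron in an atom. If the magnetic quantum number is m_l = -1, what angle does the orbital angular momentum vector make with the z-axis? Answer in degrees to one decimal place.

θ ≈ 135.0°

The letter p corresponds to l = 1.
|L| = √(l(l+1)) ℏ = √2 ℏ.
L_z = m_l ℏ = −1ℏ.
cos θ = L_z/|L| = -1/√2, so θ ≈ 135.0°.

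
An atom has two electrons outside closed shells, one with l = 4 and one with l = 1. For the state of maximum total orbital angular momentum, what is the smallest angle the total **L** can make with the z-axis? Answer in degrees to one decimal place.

θ_min ≈ 24.1°

Angular momentum addition gives L = |l₁ − l₂|, …, l₁ + l₂.
So L can be 3, 4, 5.
The maximum is L = 5, with |L_tot| = ℏ√(5·6) = √30 ℏ.
The minimum angle with z is arccos(5/√30) ≈ 24.1°.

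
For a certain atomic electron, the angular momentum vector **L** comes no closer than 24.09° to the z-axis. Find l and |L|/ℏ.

l = 5, |L| = √30 ℏ ≈ 5.477ℏ

cos θ_min = l/√(l(l+1)) = √(l/(l+1)), so l/(l+1) = cos²(24.09°) = 0.8334.
Thus l = 0.8334/(1 − 0.8334) ≈ 5.
Then |L| = ℏ√(5·6) = √30 ℏ.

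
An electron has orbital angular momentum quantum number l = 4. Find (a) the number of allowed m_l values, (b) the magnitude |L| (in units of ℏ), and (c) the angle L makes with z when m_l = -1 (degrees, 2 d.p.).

There are 2l+1 = 9 values of m_l.
|L| = ℏ√(4·5) = 2√5 ℏ ≈ 4.472ℏ.
For m_l = -1: cos θ = -1/√20, θ ≈ 102.92°.

9 values; |L| = 2√5 ℏ ≈ 4.472ℏ; θ(m_l=-1) ≈ 102.92°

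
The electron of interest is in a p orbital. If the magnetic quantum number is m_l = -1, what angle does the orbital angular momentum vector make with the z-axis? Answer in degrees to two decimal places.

For a p orbital, l = 1.
|L|² = l(l+1)ℏ² = 2ℏ², so |L| = √2 ℏ.
L_z = m_l ℏ = −1ℏ.
cos θ = L_z/|L| = -1/√2, so θ ≈ 135.00°.

θ ≈ 135.00°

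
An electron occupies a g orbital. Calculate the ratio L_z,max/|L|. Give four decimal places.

L_z,max/|L| = 0.8944

G corresponds to l = 4.
|L| = 2√5 ℏ ≈ 4.4721ℏ, while L_z,max = lℏ = 4ℏ.
L_z,max/|L| = 4/√20 = 0.8944.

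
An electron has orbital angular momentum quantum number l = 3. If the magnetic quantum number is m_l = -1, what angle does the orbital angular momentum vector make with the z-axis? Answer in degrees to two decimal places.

|L|² = l(l+1)ℏ² = 12ℏ², so |L| = 2√3 ℏ.
L_z = m_l ℏ = −1ℏ.
cos θ = L_z/|L| = -1/√12, so θ ≈ 106.78°.

θ ≈ 106.78°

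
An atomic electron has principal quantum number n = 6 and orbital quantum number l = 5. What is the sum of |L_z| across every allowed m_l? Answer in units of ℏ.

The allowed m_l values are -5, -4, -3, -2, -1, 0, 1, 2, 3, 4, 5.
Σ|m_l| = 2(1+2+…+5) = 30.

Σ|L_z| = 30 ℏ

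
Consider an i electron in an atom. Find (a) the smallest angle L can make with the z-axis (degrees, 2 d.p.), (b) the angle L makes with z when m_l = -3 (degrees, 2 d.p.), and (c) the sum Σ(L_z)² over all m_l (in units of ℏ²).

I corresponds to l = 6.
cos θ_min = 6/√42, so θ_min ≈ 22.21°.
For m_l = -3: cos θ = -3/√42, θ ≈ 117.58°.
Σ m_l² = 182, so Σ(L_z)² = 182 ℏ².

θ_min ≈ 22.21°; θ(m_l=-3) ≈ 117.58°; Σ(L_z)² = 182 ℏ²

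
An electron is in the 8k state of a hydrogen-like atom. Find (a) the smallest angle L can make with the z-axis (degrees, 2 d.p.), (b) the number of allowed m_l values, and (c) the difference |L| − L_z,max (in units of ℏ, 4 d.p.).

8k means n = 8, l = 7.
cos θ_min = 7/√56, so θ_min ≈ 20.70°.
There are 2l+1 = 15 values of m_l.
|L| − L_z,max = (2√14 − 7)ℏ ≈ 0.4833ℏ.

θ_min ≈ 20.70°; 15 values; |L|−L_z,max ≈ 0.4833ℏ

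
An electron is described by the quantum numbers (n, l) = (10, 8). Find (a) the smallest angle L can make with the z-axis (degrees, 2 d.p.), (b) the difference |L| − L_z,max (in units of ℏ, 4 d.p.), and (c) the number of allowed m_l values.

θ_min ≈ 19.47°; |L|−L_z,max ≈ 0.4853ℏ; 17 values

cos θ_min = 8/√72, so θ_min ≈ 19.47°.
|L| − L_z,max = (6√2 − 8)ℏ ≈ 0.4853ℏ.
There are 2l+1 = 17 values of m_l.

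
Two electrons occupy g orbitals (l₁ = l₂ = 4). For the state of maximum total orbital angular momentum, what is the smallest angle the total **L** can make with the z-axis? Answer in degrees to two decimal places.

L runs from |4 − 4| = 0 to 4 + 4 = 8.
So L can be 0, 1, 2, 3, 4, 5, 6, 7, 8.
The maximum is L = 8, with |L_tot| = ℏ√(8·9) = 6√2 ℏ.
The minimum angle with z is arccos(8/√72) ≈ 19.47°.

θ_min ≈ 19.47°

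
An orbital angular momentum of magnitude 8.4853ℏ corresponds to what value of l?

l = 8

|L| = ℏ√(l(l+1)), so l(l+1) = 72.
l² + l − 72 = 0 ⇒ l = 8.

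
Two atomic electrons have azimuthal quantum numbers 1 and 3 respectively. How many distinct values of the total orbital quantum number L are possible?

3

The total orbital quantum number L ranges from |l₁ − l₂| to l₁ + l₂ in integer steps.
L ∈ {2, 3, 4}.
That is 3 values.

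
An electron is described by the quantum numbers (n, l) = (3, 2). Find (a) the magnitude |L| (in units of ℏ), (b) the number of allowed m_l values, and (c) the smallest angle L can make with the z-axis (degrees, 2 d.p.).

|L| = ℏ√(2·3) = √6 ℏ ≈ 2.449ℏ.
There are 2l+1 = 5 values of m_l.
cos θ_min = 2/√6, so θ_min ≈ 35.26°.

|L| = √6 ℏ ≈ 2.449ℏ; 5 values; θ_min ≈ 35.26°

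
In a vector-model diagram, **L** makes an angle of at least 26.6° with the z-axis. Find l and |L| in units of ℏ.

cos θ_min = l/√(l(l+1)) = √(l/(l+1)), so l/(l+1) = cos²(26.6°) = 0.7995.
l = cos²θ/sin²θ ≈ 4.
Then |L| = ℏ√(4·5) = 2√5 ℏ.

l = 4, |L| = 2√5 ℏ ≈ 4.472ℏ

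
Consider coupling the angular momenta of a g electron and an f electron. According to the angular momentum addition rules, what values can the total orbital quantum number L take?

By the triangle rule, |l₁ − l₂| ≤ L ≤ l₁ + l₂.
Allowed values: L = 1, 2, 3, 4, 5, 6, 7.

L = 1, 2, 3, 4, 5, 6, 7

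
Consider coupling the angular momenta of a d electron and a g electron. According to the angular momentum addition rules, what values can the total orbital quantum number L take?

L runs from |2 − 4| = 2 to 2 + 4 = 6.
Allowed values: L = 2, 3, 4, 5, 6.

L = 2, 3, 4, 5, 6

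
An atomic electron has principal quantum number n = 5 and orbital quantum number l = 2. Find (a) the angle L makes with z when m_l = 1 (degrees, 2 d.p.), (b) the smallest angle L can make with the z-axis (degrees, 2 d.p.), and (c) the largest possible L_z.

For m_l = 1: cos θ = 1/√6, θ ≈ 65.91°.
cos θ_min = 2/√6, so θ_min ≈ 35.26°.
L_z,max = lℏ = 2ℏ.

θ(m_l=1) ≈ 65.91°; θ_min ≈ 35.26°; L_z,max = 2ℏ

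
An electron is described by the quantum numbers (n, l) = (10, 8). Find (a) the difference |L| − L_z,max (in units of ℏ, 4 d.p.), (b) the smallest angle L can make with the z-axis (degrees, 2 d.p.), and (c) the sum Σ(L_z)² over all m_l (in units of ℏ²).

|L| − L_z,max = (6√2 − 8)ℏ ≈ 0.4853ℏ.
cos θ_min = 8/√72, so θ_min ≈ 19.47°.
Σ m_l² = 408, so Σ(L_z)² = 408 ℏ².

|L|−L_z,max ≈ 0.4853ℏ; θ_min ≈ 19.47°; Σ(L_z)² = 408 ℏ²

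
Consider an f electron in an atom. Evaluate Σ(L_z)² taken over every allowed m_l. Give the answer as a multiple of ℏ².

Σ(L_z)² = 28 ℏ²

For an f orbital, l = 3.
The allowed m_l values are -3, -2, -1, 0, 1, 2, 3.
Σ m_l² = l(l+1)(2l+1)/3 = 3·4·7/3 = 28.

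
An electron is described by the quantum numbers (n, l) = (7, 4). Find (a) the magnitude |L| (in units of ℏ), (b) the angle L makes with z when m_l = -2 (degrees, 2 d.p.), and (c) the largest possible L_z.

|L| = ℏ√(4·5) = 2√5 ℏ ≈ 4.472ℏ.
For m_l = -2: cos θ = -2/√20, θ ≈ 116.57°.
L_z,max = lℏ = 4ℏ.

|L| = 2√5 ℏ ≈ 4.472ℏ; θ(m_l=-2) ≈ 116.57°; L_z,max = 4ℏ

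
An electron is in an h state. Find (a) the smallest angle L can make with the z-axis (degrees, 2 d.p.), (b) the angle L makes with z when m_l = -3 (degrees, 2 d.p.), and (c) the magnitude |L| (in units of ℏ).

θ_min ≈ 24.09°; θ(m_l=-3) ≈ 123.21°; |L| = √30 ℏ ≈ 5.477ℏ

An h state has l = 5.
cos θ_min = 5/√30, so θ_min ≈ 24.09°.
For m_l = -3: cos θ = -3/√30, θ ≈ 123.21°.
|L| = ℏ√(5·6) = √30 ℏ ≈ 5.477ℏ.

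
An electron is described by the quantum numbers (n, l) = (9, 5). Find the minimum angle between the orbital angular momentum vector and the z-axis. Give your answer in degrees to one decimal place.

|L|² = l(l+1)ℏ² = 30ℏ², so |L| = √30 ℏ.
The smallest angle corresponds to the largest L_z, i.e. m_l = l = 5, giving L_z = 5ℏ.
cos θ_min = 5/√30, so θ_min ≈ 24.1°.

θ_min ≈ 24.1°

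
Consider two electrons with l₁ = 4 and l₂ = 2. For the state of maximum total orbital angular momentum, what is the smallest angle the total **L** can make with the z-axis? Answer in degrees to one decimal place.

By the triangle rule, |l₁ − l₂| ≤ L ≤ l₁ + l₂.
L ∈ {2, 3, 4, 5, 6}.
The maximum is L = 6, with |L_tot| = ℏ√(6·7) = √42 ℏ.
The minimum angle with z is arccos(6/√42) ≈ 22.2°.

θ_min ≈ 22.2°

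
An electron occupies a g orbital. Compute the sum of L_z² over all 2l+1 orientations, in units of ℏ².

For a g orbital, l = 4.
m_l runs from −4 to 4, i.e. {-4, -3, -2, -1, 0, 1, 2, 3, 4}.
Summing m² from −4 to 4: Σ m_l² = 60.

Σ(L_z)² = 60 ℏ²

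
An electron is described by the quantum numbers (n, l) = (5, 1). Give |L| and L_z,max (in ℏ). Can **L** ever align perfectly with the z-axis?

No: L_z,max = 1ℏ < |L| = √2 ℏ ≈ 1.414ℏ

|L| = √2 ℏ ≈ 1.4142ℏ, while L_z,max = lℏ = 1ℏ.
Since |L| > L_z,max, the vector can never point exactly along z; the closest it comes is θ_min = arccos(1/√2) ≈ 45.0°.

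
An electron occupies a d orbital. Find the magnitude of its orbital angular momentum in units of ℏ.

|L| = √6 ℏ ≈ 2.449ℏ

A d state has l = 2.
|L| = ℏ√(l(l+1)) = ℏ√(2·3) = √6 ℏ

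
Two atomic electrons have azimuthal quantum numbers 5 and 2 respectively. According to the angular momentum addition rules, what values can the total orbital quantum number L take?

L runs from |5 − 2| = 3 to 5 + 2 = 7.
Allowed values: L = 3, 4, 5, 6, 7.

L = 3, 4, 5, 6, 7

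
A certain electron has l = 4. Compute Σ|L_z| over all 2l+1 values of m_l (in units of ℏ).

Σ|L_z| = 20 ℏ

m_l runs from −4 to 4, i.e. {-4, -3, -2, -1, 0, 1, 2, 3, 4}.
Σ|m_l| = 2(1+2+…+4) = 20.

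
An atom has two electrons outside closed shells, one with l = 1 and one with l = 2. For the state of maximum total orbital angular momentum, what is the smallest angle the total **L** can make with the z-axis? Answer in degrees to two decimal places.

θ_min ≈ 30.00°

L runs from |1 − 2| = 1 to 1 + 2 = 3.
So L can be 1, 2, 3.
The maximum is L = 3, with |L_tot| = ℏ√(3·4) = 2√3 ℏ.
The minimum angle with z is arccos(3/√12) ≈ 30.00°.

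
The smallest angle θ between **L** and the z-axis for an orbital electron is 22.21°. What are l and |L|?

cos θ_min = l/√(l(l+1)) = √(l/(l+1)), so l/(l+1) = cos²(22.21°) = 0.8571.
Solving: l = 6.
Then |L| = ℏ√(6·7) = √42 ℏ.

l = 6, |L| = √42 ℏ ≈ 6.481ℏ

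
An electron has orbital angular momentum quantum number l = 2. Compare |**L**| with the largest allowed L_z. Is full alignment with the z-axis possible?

|L| = √6 ℏ ≈ 2.4495ℏ, while L_z,max = lℏ = 2ℏ.
Since |L| > L_z,max, the vector can never point exactly along z; the closest it comes is θ_min = arccos(2/√6) ≈ 35.3°.

No: L_z,max = 2ℏ < |L| = √6 ℏ ≈ 2.449ℏ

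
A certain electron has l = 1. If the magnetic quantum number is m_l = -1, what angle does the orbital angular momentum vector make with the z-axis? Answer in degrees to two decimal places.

|L| = ℏ√(l(l+1)) = √2 ℏ.
L_z = m_l ℏ = −1ℏ.
cos θ = L_z/|L| = -1/√2, so θ ≈ 135.00°.

θ ≈ 135.00°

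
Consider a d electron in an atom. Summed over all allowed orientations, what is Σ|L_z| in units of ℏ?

Σ|L_z| = 6 ℏ

A d state has l = 2.
m_l ∈ {-2, -1, 0, 1, 2}.
Σ|m_l| = l(l+1) = 6.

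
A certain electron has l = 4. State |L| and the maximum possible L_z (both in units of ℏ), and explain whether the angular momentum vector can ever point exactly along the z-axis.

|L| = 2√5 ℏ ≈ 4.4721ℏ, while L_z,max = lℏ = 4ℏ.
Since |L| > L_z,max, the vector can never point exactly along z; the closest it comes is θ_min = arccos(4/√20) ≈ 26.6°.

No: L_z,max = 4ℏ < |L| = 2√5 ℏ ≈ 4.472ℏ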